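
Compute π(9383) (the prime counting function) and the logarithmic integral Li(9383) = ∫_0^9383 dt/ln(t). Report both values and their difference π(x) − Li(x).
π(9383) = 1160;  Li(9383) ≈ 1178.92;  π(x) − Li(x) ≈ -18.92.

Direct count of primes ≤ 9383 gives π(9383) = 1160. Numerical evaluation of the logarithmic integral gives Li(9383) ≈ 1178.92. The difference π(x) − Li(x) ≈ -18.92 is typically negative for small/moderate x (Li(x) overestimates), though Littlewood's theorem shows this sign changes infinitely often.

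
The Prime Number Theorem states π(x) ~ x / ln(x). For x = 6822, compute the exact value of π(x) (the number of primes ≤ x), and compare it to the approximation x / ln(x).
π(6822) = 876;  x/ln(x) ≈ 772.78;  relative error ≈ 11.78%.

Directly count primes up to 6822: π(6822) = 876. The PNT approximation gives 6822/ln(6822) ≈ 6822/8.82791 ≈ 772.78. Relative error (π(x) − x/ln(x)) / π(x) ≈ 11.78%; the approximation is known to undercount slightly (Li(x) is a better estimate).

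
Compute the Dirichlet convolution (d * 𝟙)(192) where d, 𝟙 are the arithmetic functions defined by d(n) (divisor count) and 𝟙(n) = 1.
(d * 𝟙)(192) = 84

Divisors of 192: [1, 2, 3, 4, 6, 8, 12, 16, 24, 32, 48, 64, 96, 192]. For each d | 192:
  d = 1: d(1) · 𝟙(192/1) = 1 · 1 = 1
  d = 2: d(2) · 𝟙(192/2) = 2 · 1 = 2
  d = 3: d(3) · 𝟙(192/3) = 2 · 1 = 2
  d = 4: d(4) · 𝟙(192/4) = 3 · 1 = 3
  d = 6: d(6) · 𝟙(192/6) = 4 · 1 = 4
  d = 8: d(8) · 𝟙(192/8) = 4 · 1 = 4
  d = 12: d(12) · 𝟙(192/12) = 6 · 1 = 6
  d = 16: d(16) · 𝟙(192/16) = 5 · 1 = 5
  d = 24: d(24) · 𝟙(192/24) = 8 · 1 = 8
  d = 32: d(32) · 𝟙(192/32) = 6 · 1 = 6
  d = 48: d(48) · 𝟙(192/48) = 10 · 1 = 10
  d = 64: d(64) · 𝟙(192/64) = 7 · 1 = 7
  d = 96: d(96) · 𝟙(192/96) = 12 · 1 = 12
  d = 192: d(192) · 𝟙(192/192) = 14 · 1 = 14
Summing: (d * 𝟙)(192) = 1 + 2 + 2 + 3 + 4 + 4 + 6 + 5 + 8 + 6 + 10 + 7 + 12 + 14 = 84.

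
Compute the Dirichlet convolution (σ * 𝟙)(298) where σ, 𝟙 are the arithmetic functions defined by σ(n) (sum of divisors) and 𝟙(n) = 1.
(σ * 𝟙)(298) = 604

Divisors of 298: [1, 2, 149, 298]. For each d | 298:
  d = 1: σ(1) · 𝟙(298/1) = 1 · 1 = 1
  d = 2: σ(2) · 𝟙(298/2) = 3 · 1 = 3
  d = 149: σ(149) · 𝟙(298/149) = 150 · 1 = 150
  d = 298: σ(298) · 𝟙(298/298) = 450 · 1 = 450
Summing: (σ * 𝟙)(298) = 1 + 3 + 150 + 450 = 604.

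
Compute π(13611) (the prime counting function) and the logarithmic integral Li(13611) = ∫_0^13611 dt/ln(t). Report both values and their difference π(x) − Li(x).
π(13611) = 1608;  Li(13611) ≈ 1631.45;  π(x) − Li(x) ≈ -23.45.

Direct count of primes ≤ 13611 gives π(13611) = 1608. Numerical evaluation of the logarithmic integral gives Li(13611) ≈ 1631.45. The difference π(x) − Li(x) ≈ -23.45 is typically negative for small/moderate x (Li(x) overestimates), though Littlewood's theorem shows this sign changes infinitely often.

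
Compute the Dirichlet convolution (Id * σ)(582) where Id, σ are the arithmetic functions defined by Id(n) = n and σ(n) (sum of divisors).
(Id * σ)(582) = 6825

Divisors of 582: [1, 2, 3, 6, 97, 194, 291, 582]. For each d | 582:
  d = 1: Id(1) · σ(582/1) = 1 · 1176 = 1176
  d = 2: Id(2) · σ(582/2) = 2 · 392 = 784
  d = 3: Id(3) · σ(582/3) = 3 · 294 = 882
  d = 6: Id(6) · σ(582/6) = 6 · 98 = 588
  d = 97: Id(97) · σ(582/97) = 97 · 12 = 1164
  d = 194: Id(194) · σ(582/194) = 194 · 4 = 776
  d = 291: Id(291) · σ(582/291) = 291 · 3 = 873
  d = 582: Id(582) · σ(582/582) = 582 · 1 = 582
Summing: (Id * σ)(582) = 1176 + 784 + 882 + 588 + 1164 + 776 + 873 + 582 = 6825.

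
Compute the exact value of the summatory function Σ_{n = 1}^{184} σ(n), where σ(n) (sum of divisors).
Σ_{n ≤ 184} σ(n) = 27946

Compute σ(n) for each 1 ≤ n ≤ 184: σ(1) = 1, σ(2) = 3, σ(3) = 4, σ(4) = 7, σ(5) = 6, σ(6) = 12, σ(7) = 8, σ(8) = 15, σ(9) = 13, σ(10) = 18, σ(11) = 12, σ(12) = 28, σ(13) = 14, σ(14) = 24, σ(15) = 24, σ(16) = 31, σ(17) = 18, σ(18) = 39, σ(19) = 20, σ(20) = 42, σ(21) = 32, σ(22) = 36, σ(23) = 24, σ(24) = 60, σ(25) = 31, σ(26) = 42, σ(27) = 40, σ(28) = 56, σ(29) = 30, σ(30) = 72, σ(31) = 32, σ(32) = 63, σ(33) = 48, σ(34) = 54, σ(35) = 48, σ(36) = 91, σ(37) = 38, σ(38) = 60, σ(39) = 56, σ(40) = 90, σ(41) = 42, σ(42) = 96, σ(43) = 44, σ(44) = 84, σ(45) = 78, σ(46) = 72, σ(47) = 48, σ(48) = 124, σ(49) = 57, σ(50) = 93, σ(51) = 72, σ(52) = 98, σ(53) = 54, σ(54) = 120, σ(55) = 72, σ(56) = 120, σ(57) = 80, σ(58) = 90, σ(59) = 60, σ(60) = 168, σ(61) = 62, σ(62) = 96, σ(63) = 104, σ(64) = 127, σ(65) = 84, σ(66) = 144, σ(67) = 68, σ(68) = 126, σ(69) = 96, σ(70) = 144, σ(71) = 72, σ(72) = 195, σ(73) = 74, σ(74) = 114, σ(75) = 124, σ(76) = 140, σ(77) = 96, σ(78) = 168, σ(79) = 80, σ(80) = 186, σ(81) = 121, σ(82) = 126, σ(83) = 84, σ(84) = 224, σ(85) = 108, σ(86) = 132, σ(87) = 120, σ(88) = 180, σ(89) = 90, σ(90) = 234, σ(91) = 112, σ(92) = 168, σ(93) = 128, σ(94) = 144, σ(95) = 120, σ(96) = 252, σ(97) = 98, σ(98) = 171, σ(99) = 156, σ(100) = 217, σ(101) = 102, σ(102) = 216, σ(103) = 104, σ(104) = 210, σ(105) = 192, σ(106) = 162, σ(107) = 108, σ(108) = 280, σ(109) = 110, σ(110) = 216, σ(111) = 152, σ(112) = 248, σ(113) = 114, σ(114) = 240, σ(115) = 144, σ(116) = 210, σ(117) = 182, σ(118) = 180, σ(119) = 144, σ(120) = 360, σ(121) = 133, σ(122) = 186, σ(123) = 168, σ(124) = 224, σ(125) = 156, σ(126) = 312, σ(127) = 128, σ(128) = 255, σ(129) = 176, σ(130) = 252, σ(131) = 132, σ(132) = 336, σ(133) = 160, σ(134) = 204, σ(135) = 240, σ(136) = 270, σ(137) = 138, σ(138) = 288, σ(139) = 140, σ(140) = 336, σ(141) = 192, σ(142) = 216, σ(143) = 168, σ(144) = 403, σ(145) = 180, σ(146) = 222, σ(147) = 228, σ(148) = 266, σ(149) = 150, σ(150) = 372, σ(151) = 152, σ(152) = 300, σ(153) = 234, σ(154) = 288, σ(155) = 192, σ(156) = 392, σ(157) = 158, σ(158) = 240, σ(159) = 216, σ(160) = 378, σ(161) = 192, σ(162) = 363, σ(163) = 164, σ(164) = 294, σ(165) = 288, σ(166) = 252, σ(167) = 168, σ(168) = 480, σ(169) = 183, σ(170) = 324, σ(171) = 260, σ(172) = 308, σ(173) = 174, σ(174) = 360, σ(175) = 248, σ(176) = 372, σ(177) = 240, σ(178) = 270, σ(179) = 180, σ(180) = 546, σ(181) = 182, σ(182) = 336, σ(183) = 248, σ(184) = 360. Summing all 184 values: 27946. (Average order: Σ_{n ≤ x} σ(n) ~ (π²/12) x². For x = 184, (π²/12)·184² ≈ 27845.44.)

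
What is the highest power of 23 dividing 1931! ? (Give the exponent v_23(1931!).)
v_23(1931!) = 86

Legendre's formula: v_p(n!) = Σ_{k ≥ 1} ⌊n / p^k⌋. For p = 23, n = 1931, the terms are:
  ⌊1931/23^1⌋ = ⌊1931/23⌋ = 83
  ⌊1931/23^2⌋ = ⌊1931/529⌋ = 3
(the next term ⌊1931/23^3⌋ = 0, terminating the sum). Summing: v_23(1931!) = 83 + 3 = 86.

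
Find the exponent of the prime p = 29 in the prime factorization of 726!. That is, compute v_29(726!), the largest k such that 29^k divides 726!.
v_29(726!) = 25

Legendre's formula: v_p(n!) = Σ_{k ≥ 1} ⌊n / p^k⌋. For p = 29, n = 726, the terms are:
  ⌊726/29^1⌋ = ⌊726/29⌋ = 25
(the next term ⌊726/29^2⌋ = 0, terminating the sum). Summing: v_29(726!) = 25 = 25.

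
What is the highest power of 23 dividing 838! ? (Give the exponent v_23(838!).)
v_23(838!) = 37

Legendre's formula: v_p(n!) = Σ_{k ≥ 1} ⌊n / p^k⌋. For p = 23, n = 838, the terms are:
  ⌊838/23^1⌋ = ⌊838/23⌋ = 36
  ⌊838/23^2⌋ = ⌊838/529⌋ = 1
(the next term ⌊838/23^3⌋ = 0, terminating the sum). Summing: v_23(838!) = 36 + 1 = 37.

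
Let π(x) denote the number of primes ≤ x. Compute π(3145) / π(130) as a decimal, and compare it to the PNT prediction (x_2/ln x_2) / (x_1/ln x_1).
π(3145)/π(130) = 446/31 ≈ 14.3871;  PNT prediction ≈ 14.6217.

π(130) = 31 and π(3145) = 446, so π(3145)/π(130) ≈ 14.3871. The PNT-predicted ratio is (3145/ln(3145)) / (130/ln(130)) ≈ 14.6217. The two agree to within a few percent, as expected.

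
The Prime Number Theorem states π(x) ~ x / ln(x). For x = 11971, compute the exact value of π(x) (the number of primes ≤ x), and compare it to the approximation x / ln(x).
π(11971) = 1436;  x/ln(x) ≈ 1274.83;  relative error ≈ 11.22%.

Directly count primes up to 11971: π(11971) = 1436. The PNT approximation gives 11971/ln(11971) ≈ 11971/9.39024 ≈ 1274.83. Relative error (π(x) − x/ln(x)) / π(x) ≈ 11.22%; the approximation is known to undercount slightly (Li(x) is a better estimate).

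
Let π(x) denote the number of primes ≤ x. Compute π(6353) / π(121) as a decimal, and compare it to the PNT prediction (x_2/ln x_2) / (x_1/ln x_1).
π(6353)/π(121) = 827/30 ≈ 27.5667;  PNT prediction ≈ 28.7550.

π(121) = 30 and π(6353) = 827, so π(6353)/π(121) ≈ 27.5667. The PNT-predicted ratio is (6353/ln(6353)) / (121/ln(121)) ≈ 28.7550. The two agree to within a few percent, as expected.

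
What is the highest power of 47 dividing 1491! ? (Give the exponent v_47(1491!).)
v_47(1491!) = 31

Legendre's formula: v_p(n!) = Σ_{k ≥ 1} ⌊n / p^k⌋. For p = 47, n = 1491, the terms are:
  ⌊1491/47^1⌋ = ⌊1491/47⌋ = 31
(the next term ⌊1491/47^2⌋ = 0, terminating the sum). Summing: v_47(1491!) = 31 = 31.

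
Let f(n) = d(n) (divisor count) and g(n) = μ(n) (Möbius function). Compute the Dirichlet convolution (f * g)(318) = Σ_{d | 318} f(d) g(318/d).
(d * μ)(318) = 1

Divisors of 318: [1, 2, 3, 6, 53, 106, 159, 318]. For each d | 318:
  d = 1: d(1) · μ(318/1) = 1 · -1 = -1
  d = 2: d(2) · μ(318/2) = 2 · 1 = 2
  d = 3: d(3) · μ(318/3) = 2 · 1 = 2
  d = 6: d(6) · μ(318/6) = 4 · -1 = -4
  d = 53: d(53) · μ(318/53) = 2 · 1 = 2
  d = 106: d(106) · μ(318/106) = 4 · -1 = -4
  d = 159: d(159) · μ(318/159) = 4 · -1 = -4
  d = 318: d(318) · μ(318/318) = 8 · 1 = 8
Summing: (d * μ)(318) = -1 + 2 + 2 + -4 + 2 + -4 + -4 + 8 = 1.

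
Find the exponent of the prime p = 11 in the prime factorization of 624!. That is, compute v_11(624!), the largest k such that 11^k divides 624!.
v_11(624!) = 61

Legendre's formula: v_p(n!) = Σ_{k ≥ 1} ⌊n / p^k⌋. For p = 11, n = 624, the terms are:
  ⌊624/11^1⌋ = ⌊624/11⌋ = 56
  ⌊624/11^2⌋ = ⌊624/121⌋ = 5
(the next term ⌊624/11^3⌋ = 0, terminating the sum). Summing: v_11(624!) = 56 + 5 = 61.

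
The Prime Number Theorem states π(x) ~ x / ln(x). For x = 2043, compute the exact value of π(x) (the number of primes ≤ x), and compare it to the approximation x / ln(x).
π(2043) = 309;  x/ln(x) ≈ 268.03;  relative error ≈ 13.26%.

Directly count primes up to 2043: π(2043) = 309. The PNT approximation gives 2043/ln(2043) ≈ 2043/7.62217 ≈ 268.03. Relative error (π(x) − x/ln(x)) / π(x) ≈ 13.26%; the approximation is known to undercount slightly (Li(x) is a better estimate).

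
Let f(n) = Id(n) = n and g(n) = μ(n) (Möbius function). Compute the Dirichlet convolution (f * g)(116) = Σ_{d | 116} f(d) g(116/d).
(Id * μ)(116) = 56

Divisors of 116: [1, 2, 4, 29, 58, 116]. For each d | 116:
  d = 1: Id(1) · μ(116/1) = 1 · 0 = 0
  d = 2: Id(2) · μ(116/2) = 2 · 1 = 2
  d = 4: Id(4) · μ(116/4) = 4 · -1 = -4
  d = 29: Id(29) · μ(116/29) = 29 · 0 = 0
  d = 58: Id(58) · μ(116/58) = 58 · -1 = -58
  d = 116: Id(116) · μ(116/116) = 116 · 1 = 116
Summing: (Id * μ)(116) = 0 + 2 + -4 + 0 + -58 + 116 = 56.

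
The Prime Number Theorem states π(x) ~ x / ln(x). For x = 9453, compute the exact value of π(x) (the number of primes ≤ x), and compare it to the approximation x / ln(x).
π(9453) = 1170;  x/ln(x) ≈ 1032.65;  relative error ≈ 11.74%.

Directly count primes up to 9453: π(9453) = 1170. The PNT approximation gives 9453/ln(9453) ≈ 9453/9.15409 ≈ 1032.65. Relative error (π(x) − x/ln(x)) / π(x) ≈ 11.74%; the approximation is known to undercount slightly (Li(x) is a better estimate).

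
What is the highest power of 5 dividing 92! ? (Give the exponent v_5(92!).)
v_5(92!) = 21

Legendre's formula: v_p(n!) = Σ_{k ≥ 1} ⌊n / p^k⌋. For p = 5, n = 92, the terms are:
  ⌊92/5^1⌋ = ⌊92/5⌋ = 18
  ⌊92/5^2⌋ = ⌊92/25⌋ = 3
(the next term ⌊92/5^3⌋ = 0, terminating the sum). Summing: v_5(92!) = 18 + 3 = 21.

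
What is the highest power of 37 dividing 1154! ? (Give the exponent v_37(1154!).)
v_37(1154!) = 31

Legendre's formula: v_p(n!) = Σ_{k ≥ 1} ⌊n / p^k⌋. For p = 37, n = 1154, the terms are:
  ⌊1154/37^1⌋ = ⌊1154/37⌋ = 31
(the next term ⌊1154/37^2⌋ = 0, terminating the sum). Summing: v_37(1154!) = 31 = 31.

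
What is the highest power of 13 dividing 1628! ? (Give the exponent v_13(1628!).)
v_13(1628!) = 134

Legendre's formula: v_p(n!) = Σ_{k ≥ 1} ⌊n / p^k⌋. For p = 13, n = 1628, the terms are:
  ⌊1628/13^1⌋ = ⌊1628/13⌋ = 125
  ⌊1628/13^2⌋ = ⌊1628/169⌋ = 9
(the next term ⌊1628/13^3⌋ = 0, terminating the sum). Summing: v_13(1628!) = 125 + 9 = 134.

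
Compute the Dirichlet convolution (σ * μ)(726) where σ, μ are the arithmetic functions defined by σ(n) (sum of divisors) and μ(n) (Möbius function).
(σ * μ)(726) = 726

Divisors of 726: [1, 2, 3, 6, 11, 22, 33, 66, 121, 242, 363, 726]. For each d | 726:
  d = 1: σ(1) · μ(726/1) = 1 · 0 = 0
  d = 2: σ(2) · μ(726/2) = 3 · 0 = 0
  d = 3: σ(3) · μ(726/3) = 4 · 0 = 0
  d = 6: σ(6) · μ(726/6) = 12 · 0 = 0
  d = 11: σ(11) · μ(726/11) = 12 · -1 = -12
  d = 22: σ(22) · μ(726/22) = 36 · 1 = 36
  d = 33: σ(33) · μ(726/33) = 48 · 1 = 48
  d = 66: σ(66) · μ(726/66) = 144 · -1 = -144
  d = 121: σ(121) · μ(726/121) = 133 · 1 = 133
  d = 242: σ(242) · μ(726/242) = 399 · -1 = -399
  d = 363: σ(363) · μ(726/363) = 532 · -1 = -532
  d = 726: σ(726) · μ(726/726) = 1596 · 1 = 1596
Summing: (σ * μ)(726) = 0 + 0 + 0 + 0 + -12 + 36 + 48 + -144 + 133 + -399 + -532 + 1596 = 726.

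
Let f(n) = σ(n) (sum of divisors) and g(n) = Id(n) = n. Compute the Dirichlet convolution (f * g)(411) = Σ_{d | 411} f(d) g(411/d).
(σ * Id)(411) = 1925

Divisors of 411: [1, 3, 137, 411]. For each d | 411:
  d = 1: σ(1) · Id(411/1) = 1 · 411 = 411
  d = 3: σ(3) · Id(411/3) = 4 · 137 = 548
  d = 137: σ(137) · Id(411/137) = 138 · 3 = 414
  d = 411: σ(411) · Id(411/411) = 552 · 1 = 552
Summing: (σ * Id)(411) = 411 + 548 + 414 + 552 = 1925.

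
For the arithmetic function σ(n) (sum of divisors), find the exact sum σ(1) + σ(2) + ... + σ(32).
Σ_{n ≤ 32} σ(n) = 857

Compute σ(n) for each 1 ≤ n ≤ 32: σ(1) = 1, σ(2) = 3, σ(3) = 4, σ(4) = 7, σ(5) = 6, σ(6) = 12, σ(7) = 8, σ(8) = 15, σ(9) = 13, σ(10) = 18, σ(11) = 12, σ(12) = 28, σ(13) = 14, σ(14) = 24, σ(15) = 24, σ(16) = 31, σ(17) = 18, σ(18) = 39, σ(19) = 20, σ(20) = 42, σ(21) = 32, σ(22) = 36, σ(23) = 24, σ(24) = 60, σ(25) = 31, σ(26) = 42, σ(27) = 40, σ(28) = 56, σ(29) = 30, σ(30) = 72, σ(31) = 32, σ(32) = 63. Summing all 32 values: 857. (Average order: Σ_{n ≤ x} σ(n) ~ (π²/12) x². For x = 32, (π²/12)·32² ≈ 842.21.)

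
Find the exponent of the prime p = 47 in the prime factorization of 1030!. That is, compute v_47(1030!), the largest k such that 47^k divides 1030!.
v_47(1030!) = 21

Legendre's formula: v_p(n!) = Σ_{k ≥ 1} ⌊n / p^k⌋. For p = 47, n = 1030, the terms are:
  ⌊1030/47^1⌋ = ⌊1030/47⌋ = 21
(the next term ⌊1030/47^2⌋ = 0, terminating the sum). Summing: v_47(1030!) = 21 = 21.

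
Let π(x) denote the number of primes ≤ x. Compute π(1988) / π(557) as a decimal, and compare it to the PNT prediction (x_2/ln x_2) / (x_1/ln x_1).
π(1988)/π(557) = 300/102 ≈ 2.9412;  PNT prediction ≈ 2.9712.

π(557) = 102 and π(1988) = 300, so π(1988)/π(557) ≈ 2.9412. The PNT-predicted ratio is (1988/ln(1988)) / (557/ln(557)) ≈ 2.9712. The two agree to within a few percent, as expected.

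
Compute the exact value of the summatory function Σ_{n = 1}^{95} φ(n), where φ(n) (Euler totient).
Σ_{n ≤ 95} φ(n) = 2774

Compute φ(n) for each 1 ≤ n ≤ 95: φ(1) = 1, φ(2) = 1, φ(3) = 2, φ(4) = 2, φ(5) = 4, φ(6) = 2, φ(7) = 6, φ(8) = 4, φ(9) = 6, φ(10) = 4, φ(11) = 10, φ(12) = 4, φ(13) = 12, φ(14) = 6, φ(15) = 8, φ(16) = 8, φ(17) = 16, φ(18) = 6, φ(19) = 18, φ(20) = 8, φ(21) = 12, φ(22) = 10, φ(23) = 22, φ(24) = 8, φ(25) = 20, φ(26) = 12, φ(27) = 18, φ(28) = 12, φ(29) = 28, φ(30) = 8, φ(31) = 30, φ(32) = 16, φ(33) = 20, φ(34) = 16, φ(35) = 24, φ(36) = 12, φ(37) = 36, φ(38) = 18, φ(39) = 24, φ(40) = 16, φ(41) = 40, φ(42) = 12, φ(43) = 42, φ(44) = 20, φ(45) = 24, φ(46) = 22, φ(47) = 46, φ(48) = 16, φ(49) = 42, φ(50) = 20, φ(51) = 32, φ(52) = 24, φ(53) = 52, φ(54) = 18, φ(55) = 40, φ(56) = 24, φ(57) = 36, φ(58) = 28, φ(59) = 58, φ(60) = 16, φ(61) = 60, φ(62) = 30, φ(63) = 36, φ(64) = 32, φ(65) = 48, φ(66) = 20, φ(67) = 66, φ(68) = 32, φ(69) = 44, φ(70) = 24, φ(71) = 70, φ(72) = 24, φ(73) = 72, φ(74) = 36, φ(75) = 40, φ(76) = 36, φ(77) = 60, φ(78) = 24, φ(79) = 78, φ(80) = 32, φ(81) = 54, φ(82) = 40, φ(83) = 82, φ(84) = 24, φ(85) = 64, φ(86) = 42, φ(87) = 56, φ(88) = 40, φ(89) = 88, φ(90) = 24, φ(91) = 72, φ(92) = 44, φ(93) = 60, φ(94) = 46, φ(95) = 72. Summing all 95 values: 2774. (Average order: Σ_{n ≤ x} φ(n) ~ (3/π²) x². For x = 95, (3/π²)·95² ≈ 2743.27.)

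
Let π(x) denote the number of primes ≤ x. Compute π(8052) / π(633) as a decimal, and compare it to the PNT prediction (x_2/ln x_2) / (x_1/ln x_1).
π(8052)/π(633) = 1011/115 ≈ 8.7913;  PNT prediction ≈ 9.1233.

π(633) = 115 and π(8052) = 1011, so π(8052)/π(633) ≈ 8.7913. The PNT-predicted ratio is (8052/ln(8052)) / (633/ln(633)) ≈ 9.1233. The two agree to within a few percent, as expected.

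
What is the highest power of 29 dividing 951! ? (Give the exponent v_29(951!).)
v_29(951!) = 33

Legendre's formula: v_p(n!) = Σ_{k ≥ 1} ⌊n / p^k⌋. For p = 29, n = 951, the terms are:
  ⌊951/29^1⌋ = ⌊951/29⌋ = 32
  ⌊951/29^2⌋ = ⌊951/841⌋ = 1
(the next term ⌊951/29^3⌋ = 0, terminating the sum). Summing: v_29(951!) = 32 + 1 = 33.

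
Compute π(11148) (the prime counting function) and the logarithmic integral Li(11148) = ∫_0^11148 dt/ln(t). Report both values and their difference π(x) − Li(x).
π(11148) = 1349;  Li(11148) ≈ 1370.04;  π(x) − Li(x) ≈ -21.04.

Direct count of primes ≤ 11148 gives π(11148) = 1349. Numerical evaluation of the logarithmic integral gives Li(11148) ≈ 1370.04. The difference π(x) − Li(x) ≈ -21.04 is typically negative for small/moderate x (Li(x) overestimates), though Littlewood's theorem shows this sign changes infinitely often.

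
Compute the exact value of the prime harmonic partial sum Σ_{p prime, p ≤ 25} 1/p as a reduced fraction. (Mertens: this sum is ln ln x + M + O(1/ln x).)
Σ 1/p = 334406399/223092870

π(25) = 9, so the primes ≤ 25 are [2, 3, 5, 7, 11, 13, 17, 19, 23]. Summing 1/p over these primes: 334406399/223092870 ≈ 1.4990. Mertens estimate ln ln(25) + 0.2615 ≈ 1.4305.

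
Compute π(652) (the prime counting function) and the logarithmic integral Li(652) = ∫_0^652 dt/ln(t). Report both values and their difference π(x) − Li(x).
π(652) = 118;  Li(652) ≈ 125.72;  π(x) − Li(x) ≈ -7.72.

Direct count of primes ≤ 652 gives π(652) = 118. Numerical evaluation of the logarithmic integral gives Li(652) ≈ 125.72. The difference π(x) − Li(x) ≈ -7.72 is typically negative for small/moderate x (Li(x) overestimates), though Littlewood's theorem shows this sign changes infinitely often.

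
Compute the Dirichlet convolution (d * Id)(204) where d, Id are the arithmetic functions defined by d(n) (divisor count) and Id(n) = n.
(d * Id)(204) = 1045

Divisors of 204: [1, 2, 3, 4, 6, 12, 17, 34, 51, 68, 102, 204]. For each d | 204:
  d = 1: d(1) · Id(204/1) = 1 · 204 = 204
  d = 2: d(2) · Id(204/2) = 2 · 102 = 204
  d = 3: d(3) · Id(204/3) = 2 · 68 = 136
  d = 4: d(4) · Id(204/4) = 3 · 51 = 153
  d = 6: d(6) · Id(204/6) = 4 · 34 = 136
  d = 12: d(12) · Id(204/12) = 6 · 17 = 102
  d = 17: d(17) · Id(204/17) = 2 · 12 = 24
  d = 34: d(34) · Id(204/34) = 4 · 6 = 24
  d = 51: d(51) · Id(204/51) = 4 · 4 = 16
  d = 68: d(68) · Id(204/68) = 6 · 3 = 18
  d = 102: d(102) · Id(204/102) = 8 · 2 = 16
  d = 204: d(204) · Id(204/204) = 12 · 1 = 12
Summing: (d * Id)(204) = 204 + 204 + 136 + 153 + 136 + 102 + 24 + 24 + 16 + 18 + 16 + 12 = 1045.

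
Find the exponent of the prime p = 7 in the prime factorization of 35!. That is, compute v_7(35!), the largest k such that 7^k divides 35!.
v_7(35!) = 5

Legendre's formula: v_p(n!) = Σ_{k ≥ 1} ⌊n / p^k⌋. For p = 7, n = 35, the terms are:
  ⌊35/7^1⌋ = ⌊35/7⌋ = 5
(the next term ⌊35/7^2⌋ = 0, terminating the sum). Summing: v_7(35!) = 5 = 5.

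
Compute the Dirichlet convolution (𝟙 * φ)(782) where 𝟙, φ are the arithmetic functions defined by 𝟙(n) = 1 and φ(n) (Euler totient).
(𝟙 * φ)(782) = 782

Divisors of 782: [1, 2, 17, 23, 34, 46, 391, 782]. For each d | 782:
  d = 1: 𝟙(1) · φ(782/1) = 1 · 352 = 352
  d = 2: 𝟙(2) · φ(782/2) = 1 · 352 = 352
  d = 17: 𝟙(17) · φ(782/17) = 1 · 22 = 22
  d = 23: 𝟙(23) · φ(782/23) = 1 · 16 = 16
  d = 34: 𝟙(34) · φ(782/34) = 1 · 22 = 22
  d = 46: 𝟙(46) · φ(782/46) = 1 · 16 = 16
  d = 391: 𝟙(391) · φ(782/391) = 1 · 1 = 1
  d = 782: 𝟙(782) · φ(782/782) = 1 · 1 = 1
Summing: (𝟙 * φ)(782) = 352 + 352 + 22 + 16 + 22 + 16 + 1 + 1 = 782.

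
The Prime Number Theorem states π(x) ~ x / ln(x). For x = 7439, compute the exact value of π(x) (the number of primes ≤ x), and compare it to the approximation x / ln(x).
π(7439) = 942;  x/ln(x) ≈ 834.48;  relative error ≈ 11.41%.

Directly count primes up to 7439: π(7439) = 942. The PNT approximation gives 7439/ln(7439) ≈ 7439/8.91449 ≈ 834.48. Relative error (π(x) − x/ln(x)) / π(x) ≈ 11.41%; the approximation is known to undercount slightly (Li(x) is a better estimate).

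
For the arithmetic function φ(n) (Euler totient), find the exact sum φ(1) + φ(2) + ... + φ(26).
Σ_{n ≤ 26} φ(n) = 212

Compute φ(n) for each 1 ≤ n ≤ 26: φ(1) = 1, φ(2) = 1, φ(3) = 2, φ(4) = 2, φ(5) = 4, φ(6) = 2, φ(7) = 6, φ(8) = 4, φ(9) = 6, φ(10) = 4, φ(11) = 10, φ(12) = 4, φ(13) = 12, φ(14) = 6, φ(15) = 8, φ(16) = 8, φ(17) = 16, φ(18) = 6, φ(19) = 18, φ(20) = 8, φ(21) = 12, φ(22) = 10, φ(23) = 22, φ(24) = 8, φ(25) = 20, φ(26) = 12. Summing all 26 values: 212. (Average order: Σ_{n ≤ x} φ(n) ~ (3/π²) x². For x = 26, (3/π²)·26² ≈ 205.48.)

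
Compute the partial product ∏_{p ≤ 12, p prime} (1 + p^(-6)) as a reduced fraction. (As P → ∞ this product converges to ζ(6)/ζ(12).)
∏ = 15453694564228141/15193991508488100

The primes p ≤ 12 are [2, 3, 5, 7, 11]. For each, (1 + 1/p^6) = (p^6 + 1)/p^6. Multiplying these fractions over p ∈ [2, 3, 5, 7, 11] gives 15453694564228141/15193991508488100. (In the limit P → ∞ this tends to ζ(6)/ζ(12).)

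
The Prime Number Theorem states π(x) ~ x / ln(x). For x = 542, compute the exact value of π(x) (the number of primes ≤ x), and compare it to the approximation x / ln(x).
π(542) = 100;  x/ln(x) ≈ 86.10;  relative error ≈ 13.90%.

Directly count primes up to 542: π(542) = 100. The PNT approximation gives 542/ln(542) ≈ 542/6.29527 ≈ 86.10. Relative error (π(x) − x/ln(x)) / π(x) ≈ 13.90%; the approximation is known to undercount slightly (Li(x) is a better estimate).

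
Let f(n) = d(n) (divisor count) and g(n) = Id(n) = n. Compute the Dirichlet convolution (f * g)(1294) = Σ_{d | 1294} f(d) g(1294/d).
(d * Id)(1294) = 2596

Divisors of 1294: [1, 2, 647, 1294]. For each d | 1294:
  d = 1: d(1) · Id(1294/1) = 1 · 1294 = 1294
  d = 2: d(2) · Id(1294/2) = 2 · 647 = 1294
  d = 647: d(647) · Id(1294/647) = 2 · 2 = 4
  d = 1294: d(1294) · Id(1294/1294) = 4 · 1 = 4
Summing: (d * Id)(1294) = 1294 + 1294 + 4 + 4 = 2596.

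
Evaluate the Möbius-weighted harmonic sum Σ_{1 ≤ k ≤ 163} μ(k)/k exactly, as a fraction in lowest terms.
Σ μ(k)/k = 74505990747655733376890176919471583349281305895342692670863053/5766152219975951659023630035336134306565384015606066319856068810

Values of μ(k) for 1 ≤ k ≤ 163: μ(1) = 1, μ(2) = -1, μ(3) = -1, μ(5) = -1, μ(6) = 1, μ(7) = -1, μ(10) = 1, μ(11) = -1, μ(13) = -1, μ(14) = 1, μ(15) = 1, μ(17) = -1, μ(19) = -1, μ(21) = 1, μ(22) = 1, μ(23) = -1, μ(26) = 1, μ(29) = -1, μ(30) = -1, μ(31) = -1, μ(33) = 1, μ(34) = 1, μ(35) = 1, μ(37) = -1, μ(38) = 1, μ(39) = 1, μ(41) = -1, μ(42) = -1, μ(43) = -1, μ(46) = 1, μ(47) = -1, μ(51) = 1, μ(53) = -1, μ(55) = 1, μ(57) = 1, μ(58) = 1, μ(59) = -1, μ(61) = -1, μ(62) = 1, μ(65) = 1, μ(66) = -1, μ(67) = -1, μ(69) = 1, μ(70) = -1, μ(71) = -1, μ(73) = -1, μ(74) = 1, μ(77) = 1, μ(78) = -1, μ(79) = -1, μ(82) = 1, μ(83) = -1, μ(85) = 1, μ(86) = 1, μ(87) = 1, μ(89) = -1, μ(91) = 1, μ(93) = 1, μ(94) = 1, μ(95) = 1, μ(97) = -1, μ(101) = -1, μ(102) = -1, μ(103) = -1, μ(105) = -1, μ(106) = 1, μ(107) = -1, μ(109) = -1, μ(110) = -1, μ(111) = 1, μ(113) = -1, μ(114) = -1, μ(115) = 1, μ(118) = 1, μ(119) = 1, μ(122) = 1, μ(123) = 1, μ(127) = -1, μ(129) = 1, μ(130) = -1, μ(131) = -1, μ(133) = 1, μ(134) = 1, μ(137) = -1, μ(138) = -1, μ(139) = -1, μ(141) = 1, μ(142) = 1, μ(143) = 1, μ(145) = 1, μ(146) = 1, μ(149) = -1, μ(151) = -1, μ(154) = -1, μ(155) = 1, μ(157) = -1, μ(158) = 1, μ(159) = 1, μ(161) = 1, μ(163) = -1, with μ = 0 on non-squarefree integers. Summing μ(k)/k for k where μ(k) ≠ 0 gives 74505990747655733376890176919471583349281305895342692670863053/5766152219975951659023630035336134306565384015606066319856068810 ≈ 0.0129. (PNT ⟺ this sum → 0 as n → ∞.)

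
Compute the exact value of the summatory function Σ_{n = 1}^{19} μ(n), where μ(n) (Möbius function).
Σ_{n ≤ 19} μ(n) = -3

Compute μ(n) for each 1 ≤ n ≤ 19: μ(1) = 1, μ(2) = -1, μ(3) = -1, μ(4) = 0, μ(5) = -1, μ(6) = 1, μ(7) = -1, μ(8) = 0, μ(9) = 0, μ(10) = 1, μ(11) = -1, μ(12) = 0, μ(13) = -1, μ(14) = 1, μ(15) = 1, μ(16) = 0, μ(17) = -1, μ(18) = 0, μ(19) = -1. Summing all 19 values: -3. (Mertens function M(x) = Σ_{n ≤ x} μ(n); on average M(x) should be small (PNT ⟺ M(x) = o(x)).)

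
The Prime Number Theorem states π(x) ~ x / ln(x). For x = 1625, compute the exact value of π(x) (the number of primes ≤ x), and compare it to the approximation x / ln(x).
π(1625) = 257;  x/ln(x) ≈ 219.79;  relative error ≈ 14.48%.

Directly count primes up to 1625: π(1625) = 257. The PNT approximation gives 1625/ln(1625) ≈ 1625/7.39326 ≈ 219.79. Relative error (π(x) − x/ln(x)) / π(x) ≈ 14.48%; the approximation is known to undercount slightly (Li(x) is a better estimate).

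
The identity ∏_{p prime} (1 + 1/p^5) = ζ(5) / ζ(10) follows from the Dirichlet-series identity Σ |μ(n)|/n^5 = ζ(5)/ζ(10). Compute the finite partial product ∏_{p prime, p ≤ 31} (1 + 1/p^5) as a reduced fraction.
∏ = 63844361159480726970812326794206836752384/61631932954678205462623400894081119262815

The primes p ≤ 31 are [2, 3, 5, 7, 11, 13, 17, 19, 23, 29, 31]. For each, (1 + 1/p^5) = (p^5 + 1)/p^5. Multiplying these fractions over p ∈ [2, 3, 5, 7, 11, 13, 17, 19, 23, 29, 31] gives 63844361159480726970812326794206836752384/61631932954678205462623400894081119262815. (In the limit P → ∞ this tends to ζ(5)/ζ(10).)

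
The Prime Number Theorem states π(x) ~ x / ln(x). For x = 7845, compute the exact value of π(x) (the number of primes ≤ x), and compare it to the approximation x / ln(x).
π(7845) = 991;  x/ln(x) ≈ 874.81;  relative error ≈ 11.72%.

Directly count primes up to 7845: π(7845) = 991. The PNT approximation gives 7845/ln(7845) ≈ 7845/8.96763 ≈ 874.81. Relative error (π(x) − x/ln(x)) / π(x) ≈ 11.72%; the approximation is known to undercount slightly (Li(x) is a better estimate).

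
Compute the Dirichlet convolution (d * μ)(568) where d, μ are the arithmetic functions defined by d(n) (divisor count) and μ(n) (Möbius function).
(d * μ)(568) = 1

Divisors of 568: [1, 2, 4, 8, 71, 142, 284, 568]. For each d | 568:
  d = 1: d(1) · μ(568/1) = 1 · 0 = 0
  d = 2: d(2) · μ(568/2) = 2 · 0 = 0
  d = 4: d(4) · μ(568/4) = 3 · 1 = 3
  d = 8: d(8) · μ(568/8) = 4 · -1 = -4
  d = 71: d(71) · μ(568/71) = 2 · 0 = 0
  d = 142: d(142) · μ(568/142) = 4 · 0 = 0
  d = 284: d(284) · μ(568/284) = 6 · -1 = -6
  d = 568: d(568) · μ(568/568) = 8 · 1 = 8
Summing: (d * μ)(568) = 0 + 0 + 3 + -4 + 0 + 0 + -6 + 8 = 1.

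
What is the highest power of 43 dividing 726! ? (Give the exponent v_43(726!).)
v_43(726!) = 16

Legendre's formula: v_p(n!) = Σ_{k ≥ 1} ⌊n / p^k⌋. For p = 43, n = 726, the terms are:
  ⌊726/43^1⌋ = ⌊726/43⌋ = 16
(the next term ⌊726/43^2⌋ = 0, terminating the sum). Summing: v_43(726!) = 16 = 16.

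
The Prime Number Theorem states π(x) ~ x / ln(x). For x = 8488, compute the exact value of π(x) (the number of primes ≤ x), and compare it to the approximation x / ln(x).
π(8488) = 1059;  x/ln(x) ≈ 938.27;  relative error ≈ 11.40%.

Directly count primes up to 8488: π(8488) = 1059. The PNT approximation gives 8488/ln(8488) ≈ 8488/9.04641 ≈ 938.27. Relative error (π(x) − x/ln(x)) / π(x) ≈ 11.40%; the approximation is known to undercount slightly (Li(x) is a better estimate).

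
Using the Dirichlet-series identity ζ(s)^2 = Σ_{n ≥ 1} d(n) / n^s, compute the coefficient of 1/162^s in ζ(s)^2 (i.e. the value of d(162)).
d(162) = 10

ζ(s)^2 = (Σ 1/m^s)(Σ 1/k^s). The coefficient of 1/n^s in the product is the number of ordered pairs (m, k) with mk = n, which equals d(n). For n = 162, divisors are [1, 2, 3, 6, 9, 18, 27, 54, 81, 162], so d(162) = 10.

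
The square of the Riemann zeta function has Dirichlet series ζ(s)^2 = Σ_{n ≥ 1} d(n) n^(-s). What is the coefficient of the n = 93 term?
d(93) = 4

ζ(s)^2 = (Σ 1/m^s)(Σ 1/k^s). The coefficient of 1/n^s in the product is the number of ordered pairs (m, k) with mk = n, which equals d(n). For n = 93, divisors are [1, 3, 31, 93], so d(93) = 4.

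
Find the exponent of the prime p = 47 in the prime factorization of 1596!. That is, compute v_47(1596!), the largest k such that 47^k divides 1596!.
v_47(1596!) = 33

Legendre's formula: v_p(n!) = Σ_{k ≥ 1} ⌊n / p^k⌋. For p = 47, n = 1596, the terms are:
  ⌊1596/47^1⌋ = ⌊1596/47⌋ = 33
(the next term ⌊1596/47^2⌋ = 0, terminating the sum). Summing: v_47(1596!) = 33 = 33.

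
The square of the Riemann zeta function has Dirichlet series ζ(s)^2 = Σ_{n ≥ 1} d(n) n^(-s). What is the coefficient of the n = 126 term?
d(126) = 12

ζ(s)^2 = (Σ 1/m^s)(Σ 1/k^s). The coefficient of 1/n^s in the product is the number of ordered pairs (m, k) with mk = n, which equals d(n). For n = 126, divisors are [1, 2, 3, 6, 7, 9, 14, 18, 21, 42, 63, 126], so d(126) = 12.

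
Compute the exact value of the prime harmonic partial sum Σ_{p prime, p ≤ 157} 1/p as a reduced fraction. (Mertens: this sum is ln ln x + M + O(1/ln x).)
Σ 1/p = 67195167335560670940823020383181530154843058347995389615845419/35375166993717494840635767087951744212057570647889977422429870

π(157) = 37, so the primes ≤ 157 are [2, 3, 5, 7, 11, 13, 17, 19, 23, 29, 31, 37, 41, 43, 47, 53, 59, 61, 67, 71, 73, 79, 83, 89, 97, 101, 103, 107, 109, 113, 127, 131, 137, 139, 149, 151, 157]. Summing 1/p over these primes: 67195167335560670940823020383181530154843058347995389615845419/35375166993717494840635767087951744212057570647889977422429870 ≈ 1.8995. Mertens estimate ln ln(157) + 0.2615 ≈ 1.8821.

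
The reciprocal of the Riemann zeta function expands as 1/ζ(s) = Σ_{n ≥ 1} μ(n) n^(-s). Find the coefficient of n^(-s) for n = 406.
μ(406) = -1

Factor n = 406 = 2 · 7 · 29. μ(n) = 0 if any exponent ≥ 2 (not squarefree); otherwise μ(n) = (−1)^{ω(n)} where ω(n) is the number of distinct prime factors. Applying: μ(406) = -1.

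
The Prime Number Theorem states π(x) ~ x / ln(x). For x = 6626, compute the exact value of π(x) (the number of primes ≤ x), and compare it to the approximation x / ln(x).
π(6626) = 855;  x/ln(x) ≈ 753.06;  relative error ≈ 11.92%.

Directly count primes up to 6626: π(6626) = 855. The PNT approximation gives 6626/ln(6626) ≈ 6626/8.79876 ≈ 753.06. Relative error (π(x) − x/ln(x)) / π(x) ≈ 11.92%; the approximation is known to undercount slightly (Li(x) is a better estimate).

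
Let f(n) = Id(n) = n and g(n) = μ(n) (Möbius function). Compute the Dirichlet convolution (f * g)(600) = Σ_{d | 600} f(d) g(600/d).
(Id * μ)(600) = 160

Divisors of 600: [1, 2, 3, 4, 5, 6, 8, 10, 12, 15, 20, 24, 25, 30, 40, 50, 60, 75, 100, 120, 150, 200, 300, 600]. For each d | 600:
  d = 1: Id(1) · μ(600/1) = 1 · 0 = 0
  d = 2: Id(2) · μ(600/2) = 2 · 0 = 0
  d = 3: Id(3) · μ(600/3) = 3 · 0 = 0
  d = 4: Id(4) · μ(600/4) = 4 · 0 = 0
  d = 5: Id(5) · μ(600/5) = 5 · 0 = 0
  d = 6: Id(6) · μ(600/6) = 6 · 0 = 0
  d = 8: Id(8) · μ(600/8) = 8 · 0 = 0
  d = 10: Id(10) · μ(600/10) = 10 · 0 = 0
  d = 12: Id(12) · μ(600/12) = 12 · 0 = 0
  d = 15: Id(15) · μ(600/15) = 15 · 0 = 0
  d = 20: Id(20) · μ(600/20) = 20 · -1 = -20
  d = 24: Id(24) · μ(600/24) = 24 · 0 = 0
  d = 25: Id(25) · μ(600/25) = 25 · 0 = 0
  d = 30: Id(30) · μ(600/30) = 30 · 0 = 0
  d = 40: Id(40) · μ(600/40) = 40 · 1 = 40
  d = 50: Id(50) · μ(600/50) = 50 · 0 = 0
  d = 60: Id(60) · μ(600/60) = 60 · 1 = 60
  d = 75: Id(75) · μ(600/75) = 75 · 0 = 0
  d = 100: Id(100) · μ(600/100) = 100 · 1 = 100
  d = 120: Id(120) · μ(600/120) = 120 · -1 = -120
  d = 150: Id(150) · μ(600/150) = 150 · 0 = 0
  d = 200: Id(200) · μ(600/200) = 200 · -1 = -200
  d = 300: Id(300) · μ(600/300) = 300 · -1 = -300
  d = 600: Id(600) · μ(600/600) = 600 · 1 = 600
Summing: (Id * μ)(600) = 0 + 0 + 0 + 0 + 0 + 0 + 0 + 0 + 0 + 0 + -20 + 0 + 0 + 0 + 40 + 0 + 60 + 0 + 100 + -120 + 0 + -200 + -300 + 600 = 160.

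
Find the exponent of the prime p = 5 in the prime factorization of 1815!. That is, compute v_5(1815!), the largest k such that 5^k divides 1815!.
v_5(1815!) = 451

Legendre's formula: v_p(n!) = Σ_{k ≥ 1} ⌊n / p^k⌋. For p = 5, n = 1815, the terms are:
  ⌊1815/5^1⌋ = ⌊1815/5⌋ = 363
  ⌊1815/5^2⌋ = ⌊1815/25⌋ = 72
  ⌊1815/5^3⌋ = ⌊1815/125⌋ = 14
  ⌊1815/5^4⌋ = ⌊1815/625⌋ = 2
(the next term ⌊1815/5^5⌋ = 0, terminating the sum). Summing: v_5(1815!) = 363 + 72 + 14 + 2 = 451.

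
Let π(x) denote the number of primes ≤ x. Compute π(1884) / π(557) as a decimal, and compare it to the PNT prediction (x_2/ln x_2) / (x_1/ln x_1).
π(1884)/π(557) = 289/102 ≈ 2.8333;  PNT prediction ≈ 2.8358.

π(557) = 102 and π(1884) = 289, so π(1884)/π(557) ≈ 2.8333. The PNT-predicted ratio is (1884/ln(1884)) / (557/ln(557)) ≈ 2.8358. The two agree to within a few percent, as expected.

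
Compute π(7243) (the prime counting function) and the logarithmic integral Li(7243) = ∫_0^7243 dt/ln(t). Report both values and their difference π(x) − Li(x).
π(7243) = 926;  Li(7243) ≈ 941.72;  π(x) − Li(x) ≈ -15.72.

Direct count of primes ≤ 7243 gives π(7243) = 926. Numerical evaluation of the logarithmic integral gives Li(7243) ≈ 941.72. The difference π(x) − Li(x) ≈ -15.72 is typically negative for small/moderate x (Li(x) overestimates), though Littlewood's theorem shows this sign changes infinitely often.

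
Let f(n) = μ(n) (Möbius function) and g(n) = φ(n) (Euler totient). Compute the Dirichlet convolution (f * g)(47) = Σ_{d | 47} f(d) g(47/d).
(μ * φ)(47) = 45

Divisors of 47: [1, 47]. For each d | 47:
  d = 1: μ(1) · φ(47/1) = 1 · 46 = 46
  d = 47: μ(47) · φ(47/47) = -1 · 1 = -1
Summing: (μ * φ)(47) = 46 + -1 = 45.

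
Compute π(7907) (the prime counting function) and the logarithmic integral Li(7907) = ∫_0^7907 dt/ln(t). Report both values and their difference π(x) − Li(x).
π(7907) = 999;  Li(7907) ≈ 1016.06;  π(x) − Li(x) ≈ -17.06.

Direct count of primes ≤ 7907 gives π(7907) = 999. Numerical evaluation of the logarithmic integral gives Li(7907) ≈ 1016.06. The difference π(x) − Li(x) ≈ -17.06 is typically negative for small/moderate x (Li(x) overestimates), though Littlewood's theorem shows this sign changes infinitely often.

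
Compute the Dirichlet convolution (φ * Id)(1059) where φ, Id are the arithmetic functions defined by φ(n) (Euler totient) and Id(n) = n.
(φ * Id)(1059) = 3525

Divisors of 1059: [1, 3, 353, 1059]. For each d | 1059:
  d = 1: φ(1) · Id(1059/1) = 1 · 1059 = 1059
  d = 3: φ(3) · Id(1059/3) = 2 · 353 = 706
  d = 353: φ(353) · Id(1059/353) = 352 · 3 = 1056
  d = 1059: φ(1059) · Id(1059/1059) = 704 · 1 = 704
Summing: (φ * Id)(1059) = 1059 + 706 + 1056 + 704 = 3525.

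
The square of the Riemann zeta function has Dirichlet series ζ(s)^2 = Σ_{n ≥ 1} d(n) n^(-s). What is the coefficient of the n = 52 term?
d(52) = 6

ζ(s)^2 = (Σ 1/m^s)(Σ 1/k^s). The coefficient of 1/n^s in the product is the number of ordered pairs (m, k) with mk = n, which equals d(n). For n = 52, divisors are [1, 2, 4, 13, 26, 52], so d(52) = 6.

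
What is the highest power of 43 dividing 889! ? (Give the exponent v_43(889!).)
v_43(889!) = 20

Legendre's formula: v_p(n!) = Σ_{k ≥ 1} ⌊n / p^k⌋. For p = 43, n = 889, the terms are:
  ⌊889/43^1⌋ = ⌊889/43⌋ = 20
(the next term ⌊889/43^2⌋ = 0, terminating the sum). Summing: v_43(889!) = 20 = 20.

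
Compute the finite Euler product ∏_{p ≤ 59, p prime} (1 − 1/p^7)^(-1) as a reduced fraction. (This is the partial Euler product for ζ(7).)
∏ = 145407059379393285269181452419687310347602398979581075974734478987181892589053844607888795468835887382779522050906080825625/144203067965746582750691857384851942255360663037608491313154525739662897676808972307273664258644815191681654724165946048512

The primes p ≤ 59 are [2, 3, 5, 7, 11, 13, 17, 19, 23, 29, 31, 37, 41, 43, 47, 53, 59]. For each prime, (1 − 1/p^7)^(-1) = p^7 / (p^7 − 1). The product is (1 − 1/2^7)^(-1), (1 − 1/3^7)^(-1), (1 − 1/5^7)^(-1), (1 − 1/7^7)^(-1), (1 − 1/11^7)^(-1), (1 − 1/13^7)^(-1), (1 − 1/17^7)^(-1), (1 − 1/19^7)^(-1), (1 − 1/23^7)^(-1), (1 − 1/29^7)^(-1), (1 − 1/31^7)^(-1), (1 − 1/37^7)^(-1), (1 − 1/41^7)^(-1), (1 − 1/43^7)^(-1), (1 − 1/47^7)^(-1), (1 − 1/53^7)^(-1), (1 − 1/59^7)^(-1) = ∏ p^7 / (p^7 − 1) = 145407059379393285269181452419687310347602398979581075974734478987181892589053844607888795468835887382779522050906080825625/144203067965746582750691857384851942255360663037608491313154525739662897676808972307273664258644815191681654724165946048512.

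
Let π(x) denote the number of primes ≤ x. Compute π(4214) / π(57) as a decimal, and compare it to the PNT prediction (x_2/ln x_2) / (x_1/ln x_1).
π(4214)/π(57) = 576/16 ≈ 36.0000;  PNT prediction ≈ 35.8131.

π(57) = 16 and π(4214) = 576, so π(4214)/π(57) ≈ 36.0000. The PNT-predicted ratio is (4214/ln(4214)) / (57/ln(57)) ≈ 35.8131. The two agree to within a few percent, as expected.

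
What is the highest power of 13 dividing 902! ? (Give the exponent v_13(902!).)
v_13(902!) = 74

Legendre's formula: v_p(n!) = Σ_{k ≥ 1} ⌊n / p^k⌋. For p = 13, n = 902, the terms are:
  ⌊902/13^1⌋ = ⌊902/13⌋ = 69
  ⌊902/13^2⌋ = ⌊902/169⌋ = 5
(the next term ⌊902/13^3⌋ = 0, terminating the sum). Summing: v_13(902!) = 69 + 5 = 74.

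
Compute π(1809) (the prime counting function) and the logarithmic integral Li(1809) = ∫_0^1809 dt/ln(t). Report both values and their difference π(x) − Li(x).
π(1809) = 279;  Li(1809) ≈ 289.52;  π(x) − Li(x) ≈ -10.52.

Direct count of primes ≤ 1809 gives π(1809) = 279. Numerical evaluation of the logarithmic integral gives Li(1809) ≈ 289.52. The difference π(x) − Li(x) ≈ -10.52 is typically negative for small/moderate x (Li(x) overestimates), though Littlewood's theorem shows this sign changes infinitely often.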